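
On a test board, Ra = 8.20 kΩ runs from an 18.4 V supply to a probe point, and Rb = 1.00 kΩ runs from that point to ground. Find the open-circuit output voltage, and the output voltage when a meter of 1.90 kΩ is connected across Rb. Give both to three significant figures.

Open-circuit: V = 18.4 × 1.00/(8.20 + 1.00) = 2.00 V.
With the load, Rb becomes Rb‖R_L = 0.6552 kΩ, so V = 18.4 × 0.6552/8.855 = 1.36 V.

Unloaded: 2.00 V; loaded: 1.36 V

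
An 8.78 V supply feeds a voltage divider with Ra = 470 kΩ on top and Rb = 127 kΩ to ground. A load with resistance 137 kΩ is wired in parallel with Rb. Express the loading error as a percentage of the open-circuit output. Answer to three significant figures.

42.2 %

Unloaded V = 8.78 × 127/597.0 = 1.868 V.
Loaded: Rb‖R_L = 65.91 kΩ, giving V = 8.78 × 65.91/535.9 = 1.080 V.
Drop = (1.868 − 1.080) / 1.868 = 42.2 %.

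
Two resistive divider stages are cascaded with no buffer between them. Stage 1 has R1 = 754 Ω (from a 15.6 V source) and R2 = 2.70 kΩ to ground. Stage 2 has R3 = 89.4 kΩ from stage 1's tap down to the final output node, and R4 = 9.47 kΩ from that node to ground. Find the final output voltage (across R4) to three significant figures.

Stage 2 presents R3+R4 = 98870 Ω as a load on stage 1's tap.
Stage 1's lower leg becomes R2‖(R3+R4) = 2628 Ω, so V_mid = 15.6 × 2628/3382 = 12.12 V.
Stage 2 is itself unloaded: V_out = V_mid × R4/(R3+R4) = 12.12 × 9470/98870 = 1.16 V.

V_out ≈ 1.16 V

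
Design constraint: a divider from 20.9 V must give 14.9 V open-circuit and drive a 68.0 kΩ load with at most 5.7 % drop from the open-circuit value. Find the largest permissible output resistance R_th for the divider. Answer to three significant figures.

R_th ≤ 4.11 kΩ

Loading drop = R_th/(R_th + R_L) ≤ 0.0570, so R_th ≤ R_L · ε/(1−ε) = 68.0 kΩ × 0.0570/0.9430 = 4.11 kΩ.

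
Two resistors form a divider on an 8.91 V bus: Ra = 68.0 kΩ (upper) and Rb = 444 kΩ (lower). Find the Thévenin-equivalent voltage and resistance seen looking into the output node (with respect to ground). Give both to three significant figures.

V_th = 7.73 V, R_th = 59.0 kΩ

V_th is the open-circuit tap voltage: 8.91 × 444/(68.0 + 444) = 7.73 V.
With the supply zeroed, Ra and Rb appear in parallel from the tap: R_th = Ra‖Rb = (68.0 × 444)/512.0 = 59.0 kΩ.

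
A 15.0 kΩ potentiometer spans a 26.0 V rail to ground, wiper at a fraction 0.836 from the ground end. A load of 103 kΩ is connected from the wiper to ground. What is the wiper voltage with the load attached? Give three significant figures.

V ≈ 21.3 V

The wiper splits the pot into (1−α)R = 2.460 kΩ above and αR = 12.54 kΩ below.
Lower section ‖ load = 11.18 kΩ.
V_wiper = 26.0 × 11.18/(2.460 + 11.18) = 21.3 V.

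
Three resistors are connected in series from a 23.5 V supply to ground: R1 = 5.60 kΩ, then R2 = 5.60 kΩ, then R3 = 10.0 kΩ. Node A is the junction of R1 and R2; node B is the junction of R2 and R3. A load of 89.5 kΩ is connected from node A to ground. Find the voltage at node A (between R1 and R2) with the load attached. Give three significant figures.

V ≈ 16.5 V

Below node A the series string R2+R3 = 15.60 kΩ sits in parallel with the 89.5 kΩ load: 13.28 kΩ.
V_A = 23.5 × 13.28/(5.60 + 13.28) = 16.5 V.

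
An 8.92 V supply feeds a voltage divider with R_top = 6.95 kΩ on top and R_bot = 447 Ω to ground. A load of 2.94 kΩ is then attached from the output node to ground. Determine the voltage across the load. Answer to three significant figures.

The load sits in parallel with R_bot: R_bot‖R_L = (447 × 2940) / (447 + 2940) = 388.0 Ω.
V_out = 8.92 × 388.0 / (6950 + 388.0) = 8.92 × 388.0/7338 = 0.472 V.

V_out ≈ 0.472 V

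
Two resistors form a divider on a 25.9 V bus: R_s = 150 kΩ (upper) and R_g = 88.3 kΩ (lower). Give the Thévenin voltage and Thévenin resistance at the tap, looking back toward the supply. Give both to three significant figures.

V_th = 9.60 V, R_th = 55.6 kΩ

V_th is the open-circuit tap voltage: 25.9 × 88.3/(150 + 88.3) = 9.60 V.
With the supply zeroed, R_s and R_g appear in parallel from the tap: R_th = R_s‖R_g = (150 × 88.3)/238.3 = 55.6 kΩ.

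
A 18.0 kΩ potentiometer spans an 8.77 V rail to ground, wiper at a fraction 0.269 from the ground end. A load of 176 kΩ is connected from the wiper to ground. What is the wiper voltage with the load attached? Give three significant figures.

The wiper splits the pot into (1−α)R = 13.16 kΩ above and αR = 4.842 kΩ below.
Lower section ‖ load = 4.712 kΩ.
V_wiper = 8.77 × 4.712/(13.16 + 4.712) = 2.31 V.

V ≈ 2.31 V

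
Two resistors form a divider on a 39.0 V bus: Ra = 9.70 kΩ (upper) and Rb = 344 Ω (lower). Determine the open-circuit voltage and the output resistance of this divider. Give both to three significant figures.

V_th is the open-circuit tap voltage: 39.0 × 344/(9700 + 344) = 1.34 V.
With the supply zeroed, Ra and Rb appear in parallel from the tap: R_th = Ra‖Rb = (9700 × 344)/10040 = 332 Ω.

V_th = 1.34 V, R_th = 332 Ω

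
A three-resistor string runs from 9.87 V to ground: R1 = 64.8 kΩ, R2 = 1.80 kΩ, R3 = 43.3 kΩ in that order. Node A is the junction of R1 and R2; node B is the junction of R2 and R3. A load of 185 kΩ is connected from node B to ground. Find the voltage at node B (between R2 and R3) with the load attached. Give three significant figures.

At node B, R3 is in parallel with the load: R3‖R_L = 35.09 kΩ.
Below node A the resistance is R2 + (R3‖R_L) = 36.89 kΩ, so V_A = 9.87 × 36.89/101.7 = 3.580 V.
Then V_B = V_A × (R3‖R_L)/(R2 + R3‖R_L) = 3.580 × 35.09/36.89 = 3.41 V.

V ≈ 3.41 V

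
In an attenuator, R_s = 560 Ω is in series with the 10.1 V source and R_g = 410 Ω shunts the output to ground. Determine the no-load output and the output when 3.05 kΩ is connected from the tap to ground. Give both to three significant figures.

Open-circuit: V = 10.1 × 410/(560 + 410) = 4.27 V.
With the load, R_g becomes R_g‖R_L = 361.4 Ω, so V = 10.1 × 361.4/921.4 = 3.96 V.

Unloaded: 4.27 V; loaded: 3.96 V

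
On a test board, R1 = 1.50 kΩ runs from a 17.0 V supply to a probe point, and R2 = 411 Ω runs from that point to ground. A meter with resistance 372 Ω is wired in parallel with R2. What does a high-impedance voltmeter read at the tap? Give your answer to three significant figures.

V_out ≈ 1.96 V

The load sits in parallel with R2: R2‖R_L = (411 × 372) / (411 + 372) = 195.3 Ω.
V_out = 17.0 × 195.3 / (1500 + 195.3) = 17.0 × 195.3/1695 = 1.96 V.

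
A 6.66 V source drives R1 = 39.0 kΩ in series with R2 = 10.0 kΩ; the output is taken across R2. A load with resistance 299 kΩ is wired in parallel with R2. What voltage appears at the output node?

V_out ≈ 1.32 V

The load sits in parallel with R2: R2‖R_L = (10.0 × 299) / (10.0 + 299) = 9.676 kΩ.
V_out = 6.66 × 9.676 / (39.0 + 9.676) = 6.66 × 9.676/48.68 = 1.32 V.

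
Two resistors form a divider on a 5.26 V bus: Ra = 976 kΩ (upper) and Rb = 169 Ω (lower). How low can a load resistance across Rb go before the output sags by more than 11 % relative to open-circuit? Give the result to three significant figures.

R_L(min) ≈ 1.37 kΩ

Output resistance R_th = Ra‖Rb = (976000 × 169)/976200 = 169.0 Ω.
The fractional drop is R_th/(R_th + R_L); requiring this ≤ 0.110 gives R_L ≥ R_th(1/0.110 − 1) = 169.0 × 8.091 = 1.37 kΩ.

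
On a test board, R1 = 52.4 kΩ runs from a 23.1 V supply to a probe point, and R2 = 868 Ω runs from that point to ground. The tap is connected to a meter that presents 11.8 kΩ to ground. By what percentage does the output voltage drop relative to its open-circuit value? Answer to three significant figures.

The divider's output (Thévenin) resistance is R1‖R2 = 853.9 Ω.
Fractional drop under load = R_th/(R_th + R_L) = 853.9 / (853.9 + 11800) = 0.06748.
So the output falls by 6.75 %.

6.75 %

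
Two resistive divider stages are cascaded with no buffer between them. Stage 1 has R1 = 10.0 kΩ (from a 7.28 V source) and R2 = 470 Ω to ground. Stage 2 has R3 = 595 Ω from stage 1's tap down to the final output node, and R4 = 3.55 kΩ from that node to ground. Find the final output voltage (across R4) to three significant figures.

V_out ≈ 0.253 V

Stage 2 presents R3+R4 = 4145 Ω as a load on stage 1's tap.
Stage 1's lower leg becomes R2‖(R3+R4) = 422.1 Ω, so V_mid = 7.28 × 422.1/10420 = 0.2949 V.
Stage 2 is itself unloaded: V_out = V_mid × R4/(R3+R4) = 0.2949 × 3550/4145 = 0.253 V.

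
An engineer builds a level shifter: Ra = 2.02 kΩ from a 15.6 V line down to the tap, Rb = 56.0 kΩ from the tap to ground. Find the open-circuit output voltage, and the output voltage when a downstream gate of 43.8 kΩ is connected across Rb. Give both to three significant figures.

Open-circuit: V = 15.6 × 56.0/(2.02 + 56.0) = 15.1 V.
With the load, Rb becomes Rb‖R_L = 24.58 kΩ, so V = 15.6 × 24.58/26.60 = 14.4 V.

Unloaded: 15.1 V; loaded: 14.4 V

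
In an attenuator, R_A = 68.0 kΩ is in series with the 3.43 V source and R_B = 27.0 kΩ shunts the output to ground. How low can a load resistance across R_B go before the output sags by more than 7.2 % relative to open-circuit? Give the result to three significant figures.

Output resistance R_th = R_A‖R_B = (68.0 × 27.0)/95.00 = 19.33 kΩ.
The fractional drop is R_th/(R_th + R_L); requiring this ≤ 0.0720 gives R_L ≥ R_th(1/0.0720 − 1) = 19.33 × 12.89 = 249 kΩ.

R_L(min) ≈ 249 kΩ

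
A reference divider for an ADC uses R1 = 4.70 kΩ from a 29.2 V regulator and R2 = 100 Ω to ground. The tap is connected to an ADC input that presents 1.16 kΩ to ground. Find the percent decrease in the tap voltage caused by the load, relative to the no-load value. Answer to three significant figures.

7.78 %

The divider's output (Thévenin) resistance is R1‖R2 = 97.92 Ω.
Fractional drop under load = R_th/(R_th + R_L) = 97.92 / (97.92 + 1160) = 0.07784.
So the output falls by 7.78 %.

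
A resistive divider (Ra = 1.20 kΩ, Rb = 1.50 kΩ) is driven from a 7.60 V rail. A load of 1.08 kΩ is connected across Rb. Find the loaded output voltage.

V_out ≈ 2.61 V

The load sits in parallel with Rb: Rb‖R_L = (1.50 × 1.08) / (1.50 + 1.08) = 0.6279 kΩ.
V_out = 7.60 × 0.6279 / (1.20 + 0.6279) = 7.60 × 0.6279/1.828 = 2.61 V.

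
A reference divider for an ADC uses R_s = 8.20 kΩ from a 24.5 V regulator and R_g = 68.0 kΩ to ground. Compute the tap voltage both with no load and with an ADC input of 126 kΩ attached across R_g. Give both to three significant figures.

Open-circuit: V = 24.5 × 68.0/(8.20 + 68.0) = 21.9 V.
With the load, R_g becomes R_g‖R_L = 44.16 kΩ, so V = 24.5 × 44.16/52.36 = 20.7 V.

Unloaded: 21.9 V; loaded: 20.7 V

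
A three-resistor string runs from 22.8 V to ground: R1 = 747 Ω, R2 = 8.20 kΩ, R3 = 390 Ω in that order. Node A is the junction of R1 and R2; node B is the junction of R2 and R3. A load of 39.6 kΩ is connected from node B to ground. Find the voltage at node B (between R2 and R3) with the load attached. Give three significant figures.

At node B, R3 is in parallel with the load: R3‖R_L = 386.2 Ω.
Below node A the resistance is R2 + (R3‖R_L) = 8586 Ω, so V_A = 22.8 × 8586/9333 = 20.98 V.
Then V_B = V_A × (R3‖R_L)/(R2 + R3‖R_L) = 20.98 × 386.2/8586 = 0.943 V.

V ≈ 0.943 V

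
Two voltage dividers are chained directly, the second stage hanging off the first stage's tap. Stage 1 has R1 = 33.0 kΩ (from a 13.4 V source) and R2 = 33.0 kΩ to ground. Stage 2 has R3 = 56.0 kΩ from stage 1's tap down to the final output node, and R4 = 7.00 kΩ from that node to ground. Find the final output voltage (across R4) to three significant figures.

V_out ≈ 0.590 V

Stage 2 presents R3+R4 = 63.00 kΩ as a load on stage 1's tap.
Stage 1's lower leg becomes R2‖(R3+R4) = 21.66 kΩ, so V_mid = 13.4 × 21.66/54.66 = 5.309 V.
Stage 2 is itself unloaded: V_out = V_mid × R4/(R3+R4) = 5.309 × 7.00/63.00 = 0.590 V.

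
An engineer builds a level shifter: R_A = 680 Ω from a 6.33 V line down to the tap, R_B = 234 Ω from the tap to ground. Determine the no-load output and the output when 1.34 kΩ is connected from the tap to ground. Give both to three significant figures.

Unloaded: 1.62 V; loaded: 1.43 V

Open-circuit: V = 6.33 × 234/(680 + 234) = 1.62 V.
With the load, R_B becomes R_B‖R_L = 199.2 Ω, so V = 6.33 × 199.2/879.2 = 1.43 V.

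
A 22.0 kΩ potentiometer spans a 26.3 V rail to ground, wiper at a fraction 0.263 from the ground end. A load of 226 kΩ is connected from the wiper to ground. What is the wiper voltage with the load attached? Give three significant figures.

V ≈ 6.79 V

The wiper splits the pot into (1−α)R = 16.21 kΩ above and αR = 5.786 kΩ below.
Lower section ‖ load = 5.642 kΩ.
V_wiper = 26.3 × 5.642/(16.21 + 5.642) = 6.79 V.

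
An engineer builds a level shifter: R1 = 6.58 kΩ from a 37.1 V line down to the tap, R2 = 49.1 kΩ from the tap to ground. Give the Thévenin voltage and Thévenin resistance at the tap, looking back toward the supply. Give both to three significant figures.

V_th = 32.7 V, R_th = 5.80 kΩ

V_th is the open-circuit tap voltage: 37.1 × 49.1/(6.58 + 49.1) = 32.7 V.
With the supply zeroed, R1 and R2 appear in parallel from the tap: R_th = R1‖R2 = (6.58 × 49.1)/55.68 = 5.80 kΩ.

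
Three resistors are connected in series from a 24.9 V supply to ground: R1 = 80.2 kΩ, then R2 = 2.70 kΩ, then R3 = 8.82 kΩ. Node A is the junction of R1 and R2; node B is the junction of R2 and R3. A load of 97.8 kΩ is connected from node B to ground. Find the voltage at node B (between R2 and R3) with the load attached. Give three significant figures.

V ≈ 2.21 V

At node B, R3 is in parallel with the load: R3‖R_L = 8.090 kΩ.
Below node A the resistance is R2 + (R3‖R_L) = 10.79 kΩ, so V_A = 24.9 × 10.79/90.99 = 2.953 V.
Then V_B = V_A × (R3‖R_L)/(R2 + R3‖R_L) = 2.953 × 8.090/10.79 = 2.21 V.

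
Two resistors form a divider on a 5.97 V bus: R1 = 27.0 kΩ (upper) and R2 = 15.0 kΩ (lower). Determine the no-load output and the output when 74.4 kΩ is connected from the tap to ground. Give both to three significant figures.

Open-circuit: V = 5.97 × 15.0/(27.0 + 15.0) = 2.13 V.
With the load, R2 becomes R2‖R_L = 12.48 kΩ, so V = 5.97 × 12.48/39.48 = 1.89 V.

Unloaded: 2.13 V; loaded: 1.89 V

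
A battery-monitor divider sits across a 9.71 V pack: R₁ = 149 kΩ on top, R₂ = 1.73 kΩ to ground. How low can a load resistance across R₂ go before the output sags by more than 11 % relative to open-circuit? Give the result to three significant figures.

Output resistance R_th = R₁‖R₂ = (149 × 1.73)/150.7 = 1.710 kΩ.
The fractional drop is R_th/(R_th + R_L); requiring this ≤ 0.110 gives R_L ≥ R_th(1/0.110 − 1) = 1.710 × 8.091 = 13.8 kΩ.

R_L(min) ≈ 13.8 kΩ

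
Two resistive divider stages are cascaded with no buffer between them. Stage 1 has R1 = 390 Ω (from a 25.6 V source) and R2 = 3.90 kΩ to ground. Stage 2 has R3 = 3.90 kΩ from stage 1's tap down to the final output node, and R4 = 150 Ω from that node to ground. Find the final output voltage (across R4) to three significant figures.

Stage 2 presents R3+R4 = 4050 Ω as a load on stage 1's tap.
Stage 1's lower leg becomes R2‖(R3+R4) = 1987 Ω, so V_mid = 25.6 × 1987/2377 = 21.40 V.
Stage 2 is itself unloaded: V_out = V_mid × R4/(R3+R4) = 21.40 × 150/4050 = 0.793 V.

V_out ≈ 0.793 V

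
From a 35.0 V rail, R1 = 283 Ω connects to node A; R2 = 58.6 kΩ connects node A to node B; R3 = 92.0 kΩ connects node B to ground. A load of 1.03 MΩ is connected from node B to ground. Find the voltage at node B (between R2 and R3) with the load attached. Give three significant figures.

V ≈ 20.6 V

At node B, R3 is in parallel with the load: R3‖R_L = 84460 Ω.
Below node A the resistance is R2 + (R3‖R_L) = 143100 Ω, so V_A = 35.0 × 143100/143300 = 34.93 V.
Then V_B = V_A × (R3‖R_L)/(R2 + R3‖R_L) = 34.93 × 84460/143100 = 20.6 V.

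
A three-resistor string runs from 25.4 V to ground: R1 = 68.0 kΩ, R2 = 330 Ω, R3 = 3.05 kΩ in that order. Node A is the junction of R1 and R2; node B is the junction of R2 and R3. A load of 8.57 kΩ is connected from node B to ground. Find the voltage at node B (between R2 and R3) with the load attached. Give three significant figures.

V ≈ 0.810 V

At node B, R3 is in parallel with the load: R3‖R_L = 2249 Ω.
Below node A the resistance is R2 + (R3‖R_L) = 2579 Ω, so V_A = 25.4 × 2579/70580 = 0.9283 V.
Then V_B = V_A × (R3‖R_L)/(R2 + R3‖R_L) = 0.9283 × 2249/2579 = 0.810 V.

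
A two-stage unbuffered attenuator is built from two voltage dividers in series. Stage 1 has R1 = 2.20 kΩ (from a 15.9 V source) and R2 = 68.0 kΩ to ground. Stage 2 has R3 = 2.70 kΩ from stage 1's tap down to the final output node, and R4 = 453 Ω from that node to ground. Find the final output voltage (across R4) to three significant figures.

Stage 2 presents R3+R4 = 3153 Ω as a load on stage 1's tap.
Stage 1's lower leg becomes R2‖(R3+R4) = 3013 Ω, so V_mid = 15.9 × 3013/5213 = 9.190 V.
Stage 2 is itself unloaded: V_out = V_mid × R4/(R3+R4) = 9.190 × 453/3153 = 1.32 V.

V_out ≈ 1.32 V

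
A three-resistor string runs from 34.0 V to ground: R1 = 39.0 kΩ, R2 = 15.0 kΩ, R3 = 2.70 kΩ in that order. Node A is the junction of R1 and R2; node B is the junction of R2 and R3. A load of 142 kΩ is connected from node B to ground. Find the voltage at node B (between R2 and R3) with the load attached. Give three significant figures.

At node B, R3 is in parallel with the load: R3‖R_L = 2.650 kΩ.
Below node A the resistance is R2 + (R3‖R_L) = 17.65 kΩ, so V_A = 34.0 × 17.65/56.65 = 10.59 V.
Then V_B = V_A × (R3‖R_L)/(R2 + R3‖R_L) = 10.59 × 2.650/17.65 = 1.59 V.

V ≈ 1.59 V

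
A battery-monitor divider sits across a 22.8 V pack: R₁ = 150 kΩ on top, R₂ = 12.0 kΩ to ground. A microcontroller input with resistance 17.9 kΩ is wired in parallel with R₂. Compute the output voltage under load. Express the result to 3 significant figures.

V_out ≈ 1.04 V

The load sits in parallel with R₂: R₂‖R_L = (12.0 × 17.9) / (12.0 + 17.9) = 7.184 kΩ.
V_out = 22.8 × 7.184 / (150 + 7.184) = 22.8 × 7.184/157.2 = 1.04 V.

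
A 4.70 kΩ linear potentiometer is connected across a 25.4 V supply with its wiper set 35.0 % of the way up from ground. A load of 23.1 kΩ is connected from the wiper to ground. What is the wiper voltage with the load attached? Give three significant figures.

V ≈ 8.50 V

The wiper splits the pot into (1−α)R = 3.055 kΩ above and αR = 1.645 kΩ below.
Lower section ‖ load = 1.536 kΩ.
V_wiper = 25.4 × 1.536/(3.055 + 1.536) = 8.50 V.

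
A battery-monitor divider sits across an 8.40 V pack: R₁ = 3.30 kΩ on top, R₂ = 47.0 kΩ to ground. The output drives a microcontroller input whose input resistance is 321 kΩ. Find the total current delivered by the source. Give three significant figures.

I ≈ 0.190 mA

R₂‖R_L = 41.00 kΩ, so the source sees R₁ + R₂‖R_L = 44.30 kΩ.
I = 8.40 V / 44.30 kΩ = 0.190 mA.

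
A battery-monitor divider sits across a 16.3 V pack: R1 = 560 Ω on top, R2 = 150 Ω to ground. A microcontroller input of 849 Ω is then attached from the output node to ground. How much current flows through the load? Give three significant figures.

R2‖R_L = 127.5 Ω; V_out = 16.3 × 127.5/687.5 = 3.022 V.
I_L = V_out / R_L = 3.022 / 849 Ω = 3.56 mA.

I_L ≈ 3.56 mA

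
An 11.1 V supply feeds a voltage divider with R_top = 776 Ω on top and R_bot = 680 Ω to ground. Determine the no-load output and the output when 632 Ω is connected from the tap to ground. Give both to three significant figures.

Unloaded: 5.18 V; loaded: 3.29 V

Open-circuit: V = 11.1 × 680/(776 + 680) = 5.18 V.
With the load, R_bot becomes R_bot‖R_L = 327.6 Ω, so V = 11.1 × 327.6/1104 = 3.29 V.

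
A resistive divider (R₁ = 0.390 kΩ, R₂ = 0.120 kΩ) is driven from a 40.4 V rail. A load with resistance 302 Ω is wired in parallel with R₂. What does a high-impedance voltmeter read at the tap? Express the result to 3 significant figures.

The load sits in parallel with R₂: R₂‖R_L = (120 × 302) / (120 + 302) = 85.88 Ω.
V_out = 40.4 × 85.88 / (390 + 85.88) = 40.4 × 85.88/475.9 = 7.29 V.

V_out ≈ 7.29 V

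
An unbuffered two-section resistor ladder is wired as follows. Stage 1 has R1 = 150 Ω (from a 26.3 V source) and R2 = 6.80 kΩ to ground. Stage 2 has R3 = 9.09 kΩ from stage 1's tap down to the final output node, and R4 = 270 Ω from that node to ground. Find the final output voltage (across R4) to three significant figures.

Stage 2 presents R3+R4 = 9360 Ω as a load on stage 1's tap.
Stage 1's lower leg becomes R2‖(R3+R4) = 3939 Ω, so V_mid = 26.3 × 3939/4089 = 25.34 V.
Stage 2 is itself unloaded: V_out = V_mid × R4/(R3+R4) = 25.34 × 270/9360 = 0.731 V.

V_out ≈ 0.731 V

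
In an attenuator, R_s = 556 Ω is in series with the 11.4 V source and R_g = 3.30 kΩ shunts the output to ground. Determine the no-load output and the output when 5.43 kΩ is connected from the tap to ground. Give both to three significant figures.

Unloaded: 9.76 V; loaded: 8.97 V

Open-circuit: V = 11.4 × 3300/(556 + 3300) = 9.76 V.
With the load, R_g becomes R_g‖R_L = 2053 Ω, so V = 11.4 × 2053/2609 = 8.97 V.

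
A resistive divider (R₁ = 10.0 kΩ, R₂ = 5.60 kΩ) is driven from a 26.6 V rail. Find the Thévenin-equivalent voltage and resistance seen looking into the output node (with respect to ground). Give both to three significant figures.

V_th is the open-circuit tap voltage: 26.6 × 5.60/(10.0 + 5.60) = 9.55 V.
With the supply zeroed, R₁ and R₂ appear in parallel from the tap: R_th = R₁‖R₂ = (10.0 × 5.60)/15.60 = 3.59 kΩ.

V_th = 9.55 V, R_th = 3.59 kΩ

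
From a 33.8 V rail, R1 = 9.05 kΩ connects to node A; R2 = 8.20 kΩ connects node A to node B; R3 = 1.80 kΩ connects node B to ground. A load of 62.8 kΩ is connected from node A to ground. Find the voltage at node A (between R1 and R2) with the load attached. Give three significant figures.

Below node A the series string R2+R3 = 10.00 kΩ sits in parallel with the 62.8 kΩ load: 8.626 kΩ.
V_A = 33.8 × 8.626/(9.05 + 8.626) = 16.5 V.

V ≈ 16.5 V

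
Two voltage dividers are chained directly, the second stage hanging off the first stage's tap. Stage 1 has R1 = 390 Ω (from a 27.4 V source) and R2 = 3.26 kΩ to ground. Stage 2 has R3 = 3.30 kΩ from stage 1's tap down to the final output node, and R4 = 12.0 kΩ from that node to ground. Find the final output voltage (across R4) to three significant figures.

V_out ≈ 18.8 V

Stage 2 presents R3+R4 = 15300 Ω as a load on stage 1's tap.
Stage 1's lower leg becomes R2‖(R3+R4) = 2687 Ω, so V_mid = 27.4 × 2687/3077 = 23.93 V.
Stage 2 is itself unloaded: V_out = V_mid × R4/(R3+R4) = 23.93 × 12000/15300 = 18.8 V.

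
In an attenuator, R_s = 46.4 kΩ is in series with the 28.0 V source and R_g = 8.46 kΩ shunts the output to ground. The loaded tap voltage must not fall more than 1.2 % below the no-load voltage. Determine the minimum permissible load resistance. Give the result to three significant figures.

R_L(min) ≈ 589 kΩ

Output resistance R_th = R_s‖R_g = (46.4 × 8.46)/54.86 = 7.155 kΩ.
The fractional drop is R_th/(R_th + R_L); requiring this ≤ 0.0120 gives R_L ≥ R_th(1/0.0120 − 1) = 7.155 × 82.33 = 589 kΩ.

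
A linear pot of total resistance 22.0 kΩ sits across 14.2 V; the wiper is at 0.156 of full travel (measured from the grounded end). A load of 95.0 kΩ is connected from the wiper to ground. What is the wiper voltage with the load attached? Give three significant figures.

V ≈ 2.15 V

The wiper splits the pot into (1−α)R = 18.57 kΩ above and αR = 3.432 kΩ below.
Lower section ‖ load = 3.312 kΩ.
V_wiper = 14.2 × 3.312/(18.57 + 3.312) = 2.15 V.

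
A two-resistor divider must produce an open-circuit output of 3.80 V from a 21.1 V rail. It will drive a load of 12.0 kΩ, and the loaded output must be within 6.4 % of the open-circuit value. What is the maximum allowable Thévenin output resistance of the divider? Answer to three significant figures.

R_th ≤ 821 Ω

Loading drop = R_th/(R_th + R_L) ≤ 0.0640, so R_th ≤ R_L · ε/(1−ε) = 12.0 kΩ × 0.0640/0.9360 = 821 Ω.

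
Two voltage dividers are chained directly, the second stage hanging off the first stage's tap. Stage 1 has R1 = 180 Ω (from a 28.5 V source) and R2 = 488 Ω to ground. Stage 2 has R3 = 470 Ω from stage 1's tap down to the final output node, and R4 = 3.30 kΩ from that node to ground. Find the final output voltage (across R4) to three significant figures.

V_out ≈ 17.6 V

Stage 2 presents R3+R4 = 3770 Ω as a load on stage 1's tap.
Stage 1's lower leg becomes R2‖(R3+R4) = 432.1 Ω, so V_mid = 28.5 × 432.1/612.1 = 20.12 V.
Stage 2 is itself unloaded: V_out = V_mid × R4/(R3+R4) = 20.12 × 3300/3770 = 17.6 V.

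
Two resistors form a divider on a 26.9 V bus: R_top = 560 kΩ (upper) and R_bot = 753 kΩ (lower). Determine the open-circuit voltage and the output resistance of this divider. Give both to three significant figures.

V_th = 15.4 V, R_th = 321 kΩ

V_th is the open-circuit tap voltage: 26.9 × 753/(560 + 753) = 15.4 V.
With the supply zeroed, R_top and R_bot appear in parallel from the tap: R_th = R_top‖R_bot = (560 × 753)/1313 = 321 kΩ.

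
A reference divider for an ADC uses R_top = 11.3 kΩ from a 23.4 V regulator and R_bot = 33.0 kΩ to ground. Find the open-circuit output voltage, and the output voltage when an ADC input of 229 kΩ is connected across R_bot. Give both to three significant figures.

Unloaded: 17.4 V; loaded: 16.8 V

Open-circuit: V = 23.4 × 33.0/(11.3 + 33.0) = 17.4 V.
With the load, R_bot becomes R_bot‖R_L = 28.84 kΩ, so V = 23.4 × 28.84/40.14 = 16.8 V.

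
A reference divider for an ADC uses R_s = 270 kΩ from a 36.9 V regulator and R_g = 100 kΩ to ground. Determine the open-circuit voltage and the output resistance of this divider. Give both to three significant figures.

V_th is the open-circuit tap voltage: 36.9 × 100/(270 + 100) = 9.97 V.
With the supply zeroed, R_s and R_g appear in parallel from the tap: R_th = R_s‖R_g = (270 × 100)/370.0 = 73.0 kΩ.

V_th = 9.97 V, R_th = 73.0 kΩ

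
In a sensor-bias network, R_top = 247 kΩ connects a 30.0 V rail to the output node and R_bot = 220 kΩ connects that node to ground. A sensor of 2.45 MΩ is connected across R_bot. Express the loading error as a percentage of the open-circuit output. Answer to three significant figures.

4.53 %

The divider's output (Thévenin) resistance is R_top‖R_bot = 116.4 kΩ.
Fractional drop under load = R_th/(R_th + R_L) = 116.4 / (116.4 + 2450) = 0.04534.
So the output falls by 4.53 %.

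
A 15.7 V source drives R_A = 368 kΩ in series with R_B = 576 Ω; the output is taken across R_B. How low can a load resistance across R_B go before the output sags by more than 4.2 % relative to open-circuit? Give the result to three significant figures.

Output resistance R_th = R_A‖R_B = (368000 × 576)/368600 = 575.1 Ω.
The fractional drop is R_th/(R_th + R_L); requiring this ≤ 0.0420 gives R_L ≥ R_th(1/0.0420 − 1) = 575.1 × 22.81 = 13.1 kΩ.

R_L(min) ≈ 13.1 kΩ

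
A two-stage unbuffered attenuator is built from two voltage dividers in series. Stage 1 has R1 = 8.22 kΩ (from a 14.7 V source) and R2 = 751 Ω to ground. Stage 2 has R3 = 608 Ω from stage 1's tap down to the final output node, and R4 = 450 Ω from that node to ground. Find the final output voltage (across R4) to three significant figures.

V_out ≈ 0.317 V

Stage 2 presents R3+R4 = 1058 Ω as a load on stage 1's tap.
Stage 1's lower leg becomes R2‖(R3+R4) = 439.2 Ω, so V_mid = 14.7 × 439.2/8659 = 0.7456 V.
Stage 2 is itself unloaded: V_out = V_mid × R4/(R3+R4) = 0.7456 × 450/1058 = 0.317 V.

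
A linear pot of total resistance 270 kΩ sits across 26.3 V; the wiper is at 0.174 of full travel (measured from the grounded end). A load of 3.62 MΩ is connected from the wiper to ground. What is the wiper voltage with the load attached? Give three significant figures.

V ≈ 4.53 V

The wiper splits the pot into (1−α)R = 223.0 kΩ above and αR = 46.98 kΩ below.
Lower section ‖ load = 46.38 kΩ.
V_wiper = 26.3 × 46.38/(223.0 + 46.38) = 4.53 V.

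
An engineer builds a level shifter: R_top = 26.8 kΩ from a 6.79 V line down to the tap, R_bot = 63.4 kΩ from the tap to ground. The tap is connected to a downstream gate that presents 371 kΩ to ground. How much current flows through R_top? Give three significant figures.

I ≈ 0.0839 mA

R_bot‖R_L = 54.15 kΩ, so the source sees R_top + R_bot‖R_L = 80.95 kΩ.
I = 6.79 V / 80.95 kΩ = 0.0839 mA.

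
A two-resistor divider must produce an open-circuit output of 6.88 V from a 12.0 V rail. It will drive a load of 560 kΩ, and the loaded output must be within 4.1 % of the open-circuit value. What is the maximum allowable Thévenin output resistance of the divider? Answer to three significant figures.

Loading drop = R_th/(R_th + R_L) ≤ 0.0410, so R_th ≤ R_L · ε/(1−ε) = 560 kΩ × 0.0410/0.9590 = 23.9 kΩ.

R_th ≤ 23.9 kΩ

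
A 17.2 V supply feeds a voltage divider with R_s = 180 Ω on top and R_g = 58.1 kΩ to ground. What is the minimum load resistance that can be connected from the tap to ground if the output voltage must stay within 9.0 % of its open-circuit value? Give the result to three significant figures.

R_L(min) ≈ 1.81 kΩ

Output resistance R_th = R_s‖R_g = (180 × 58100)/58280 = 179.4 Ω.
The fractional drop is R_th/(R_th + R_L); requiring this ≤ 0.0900 gives R_L ≥ R_th(1/0.0900 − 1) = 179.4 × 10.11 = 1.81 kΩ.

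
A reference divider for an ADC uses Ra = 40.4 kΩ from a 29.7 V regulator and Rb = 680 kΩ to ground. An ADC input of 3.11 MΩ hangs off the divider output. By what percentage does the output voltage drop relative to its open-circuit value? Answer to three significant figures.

1.21 %

The divider's output (Thévenin) resistance is Ra‖Rb = 38.13 kΩ.
Fractional drop under load = R_th/(R_th + R_L) = 38.13 / (38.13 + 3110) = 0.01211.
So the output falls by 1.21 %.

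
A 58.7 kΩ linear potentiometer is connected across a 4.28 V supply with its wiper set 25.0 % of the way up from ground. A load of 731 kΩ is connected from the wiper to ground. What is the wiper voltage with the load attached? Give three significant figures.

The wiper splits the pot into (1−α)R = 44.02 kΩ above and αR = 14.68 kΩ below.
Lower section ‖ load = 14.39 kΩ.
V_wiper = 4.28 × 14.39/(44.02 + 14.39) = 1.05 V.

V ≈ 1.05 V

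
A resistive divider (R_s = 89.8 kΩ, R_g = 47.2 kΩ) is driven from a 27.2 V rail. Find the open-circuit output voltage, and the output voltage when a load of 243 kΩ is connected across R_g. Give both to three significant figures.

Open-circuit: V = 27.2 × 47.2/(89.8 + 47.2) = 9.37 V.
With the load, R_g becomes R_g‖R_L = 39.52 kΩ, so V = 27.2 × 39.52/129.3 = 8.31 V.

Unloaded: 9.37 V; loaded: 8.31 V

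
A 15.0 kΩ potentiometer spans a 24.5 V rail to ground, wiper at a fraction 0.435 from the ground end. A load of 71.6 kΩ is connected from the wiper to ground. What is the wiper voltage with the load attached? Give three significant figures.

The wiper splits the pot into (1−α)R = 8.475 kΩ above and αR = 6.525 kΩ below.
Lower section ‖ load = 5.980 kΩ.
V_wiper = 24.5 × 5.980/(8.475 + 5.980) = 10.1 V.

V ≈ 10.1 V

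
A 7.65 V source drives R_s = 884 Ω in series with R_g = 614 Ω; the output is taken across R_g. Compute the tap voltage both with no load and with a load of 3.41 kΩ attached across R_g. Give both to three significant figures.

Open-circuit: V = 7.65 × 614/(884 + 614) = 3.14 V.
With the load, R_g becomes R_g‖R_L = 520.3 Ω, so V = 7.65 × 520.3/1404 = 2.83 V.

Unloaded: 3.14 V; loaded: 2.83 V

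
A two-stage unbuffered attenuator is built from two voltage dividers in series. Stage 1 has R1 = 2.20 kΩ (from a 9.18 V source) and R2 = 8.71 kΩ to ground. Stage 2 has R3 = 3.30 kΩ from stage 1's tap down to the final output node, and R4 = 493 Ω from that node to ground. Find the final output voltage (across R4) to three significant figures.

Stage 2 presents R3+R4 = 3793 Ω as a load on stage 1's tap.
Stage 1's lower leg becomes R2‖(R3+R4) = 2642 Ω, so V_mid = 9.18 × 2642/4842 = 5.009 V.
Stage 2 is itself unloaded: V_out = V_mid × R4/(R3+R4) = 5.009 × 493/3793 = 0.651 V.

V_out ≈ 0.651 V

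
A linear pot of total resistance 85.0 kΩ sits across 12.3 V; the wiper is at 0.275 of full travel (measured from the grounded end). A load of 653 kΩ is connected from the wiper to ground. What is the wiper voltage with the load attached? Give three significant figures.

The wiper splits the pot into (1−α)R = 61.62 kΩ above and αR = 23.38 kΩ below.
Lower section ‖ load = 22.57 kΩ.
V_wiper = 12.3 × 22.57/(61.62 + 22.57) = 3.30 V.

V ≈ 3.30 V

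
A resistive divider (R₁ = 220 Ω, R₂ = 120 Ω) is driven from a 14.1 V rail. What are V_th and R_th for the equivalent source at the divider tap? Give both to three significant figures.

V_th is the open-circuit tap voltage: 14.1 × 120/(220 + 120) = 4.98 V.
With the supply zeroed, R₁ and R₂ appear in parallel from the tap: R_th = R₁‖R₂ = (220 × 120)/340.0 = 77.6 Ω.

V_th = 4.98 V, R_th = 77.6 Ω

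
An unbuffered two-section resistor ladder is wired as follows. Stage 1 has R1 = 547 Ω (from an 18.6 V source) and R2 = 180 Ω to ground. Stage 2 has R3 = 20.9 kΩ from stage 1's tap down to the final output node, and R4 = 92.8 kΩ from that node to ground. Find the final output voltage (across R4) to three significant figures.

Stage 2 presents R3+R4 = 113700 Ω as a load on stage 1's tap.
Stage 1's lower leg becomes R2‖(R3+R4) = 179.7 Ω, so V_mid = 18.6 × 179.7/726.7 = 4.600 V.
Stage 2 is itself unloaded: V_out = V_mid × R4/(R3+R4) = 4.600 × 92800/113700 = 3.75 V.

V_out ≈ 3.75 V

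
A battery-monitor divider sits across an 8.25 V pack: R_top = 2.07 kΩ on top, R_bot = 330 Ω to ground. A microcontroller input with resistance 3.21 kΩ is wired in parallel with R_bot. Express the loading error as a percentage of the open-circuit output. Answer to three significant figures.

8.14 %

Unloaded V = 8.25 × 330/2400 = 1.1344 V.
Loaded: R_bot‖R_L = 299.2 Ω, giving V = 8.25 × 299.2/2369 = 1.0420 V.
Drop = (1.1344 − 1.0420) / 1.1344 = 8.14 %.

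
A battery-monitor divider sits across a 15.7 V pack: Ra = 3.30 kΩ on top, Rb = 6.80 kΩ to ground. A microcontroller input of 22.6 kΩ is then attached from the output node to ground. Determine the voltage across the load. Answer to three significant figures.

V_out ≈ 9.62 V

The load sits in parallel with Rb: Rb‖R_L = (6.80 × 22.6) / (6.80 + 22.6) = 5.227 kΩ.
V_out = 15.7 × 5.227 / (3.30 + 5.227) = 15.7 × 5.227/8.527 = 9.62 V.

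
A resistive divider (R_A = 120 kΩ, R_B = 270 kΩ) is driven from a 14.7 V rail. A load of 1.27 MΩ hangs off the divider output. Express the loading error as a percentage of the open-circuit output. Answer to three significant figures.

6.14 %

The divider's output (Thévenin) resistance is R_A‖R_B = 83.08 kΩ.
Fractional drop under load = R_th/(R_th + R_L) = 83.08 / (83.08 + 1270) = 0.06140.
So the output falls by 6.14 %.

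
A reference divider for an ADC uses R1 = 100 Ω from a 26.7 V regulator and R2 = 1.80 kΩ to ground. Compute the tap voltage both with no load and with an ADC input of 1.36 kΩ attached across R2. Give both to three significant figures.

Unloaded: 25.3 V; loaded: 23.6 V

Open-circuit: V = 26.7 × 1800/(100 + 1800) = 25.3 V.
With the load, R2 becomes R2‖R_L = 774.7 Ω, so V = 26.7 × 774.7/874.7 = 23.6 V.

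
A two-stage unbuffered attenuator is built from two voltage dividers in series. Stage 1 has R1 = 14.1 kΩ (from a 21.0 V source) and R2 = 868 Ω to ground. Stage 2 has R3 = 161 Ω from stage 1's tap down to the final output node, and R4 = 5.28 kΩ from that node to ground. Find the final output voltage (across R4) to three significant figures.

V_out ≈ 1.03 V

Stage 2 presents R3+R4 = 5441 Ω as a load on stage 1's tap.
Stage 1's lower leg becomes R2‖(R3+R4) = 748.6 Ω, so V_mid = 21.0 × 748.6/14850 = 1.059 V.
Stage 2 is itself unloaded: V_out = V_mid × R4/(R3+R4) = 1.059 × 5280/5441 = 1.03 V.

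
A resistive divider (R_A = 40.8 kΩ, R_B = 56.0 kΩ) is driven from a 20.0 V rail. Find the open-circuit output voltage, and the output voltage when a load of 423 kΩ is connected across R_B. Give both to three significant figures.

Unloaded: 11.6 V; loaded: 11.0 V

Open-circuit: V = 20.0 × 56.0/(40.8 + 56.0) = 11.6 V.
With the load, R_B becomes R_B‖R_L = 49.45 kΩ, so V = 20.0 × 49.45/90.25 = 11.0 V.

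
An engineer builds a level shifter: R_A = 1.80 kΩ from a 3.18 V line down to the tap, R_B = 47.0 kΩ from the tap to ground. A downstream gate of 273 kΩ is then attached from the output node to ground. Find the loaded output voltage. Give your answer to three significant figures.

The load sits in parallel with R_B: R_B‖R_L = (47.0 × 273) / (47.0 + 273) = 40.10 kΩ.
V_out = 3.18 × 40.10 / (1.80 + 40.10) = 3.18 × 40.10/41.90 = 3.04 V.
(Unloaded it would have been 3.06 V.)

V_out ≈ 3.04 V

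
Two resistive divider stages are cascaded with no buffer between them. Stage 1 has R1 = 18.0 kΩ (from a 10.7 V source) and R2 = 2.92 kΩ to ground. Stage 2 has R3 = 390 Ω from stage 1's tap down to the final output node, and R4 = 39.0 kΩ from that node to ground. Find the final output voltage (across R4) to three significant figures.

Stage 2 presents R3+R4 = 39390 Ω as a load on stage 1's tap.
Stage 1's lower leg becomes R2‖(R3+R4) = 2718 Ω, so V_mid = 10.7 × 2718/20720 = 1.404 V.
Stage 2 is itself unloaded: V_out = V_mid × R4/(R3+R4) = 1.404 × 39000/39390 = 1.39 V.

V_out ≈ 1.39 V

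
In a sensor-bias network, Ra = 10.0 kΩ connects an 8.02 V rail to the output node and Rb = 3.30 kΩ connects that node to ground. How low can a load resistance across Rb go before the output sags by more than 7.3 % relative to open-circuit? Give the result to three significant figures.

Output resistance R_th = Ra‖Rb = (10.0 × 3.30)/13.30 = 2.481 kΩ.
The fractional drop is R_th/(R_th + R_L); requiring this ≤ 0.0730 gives R_L ≥ R_th(1/0.0730 − 1) = 2.481 × 12.70 = 31.5 kΩ.

R_L(min) ≈ 31.5 kΩ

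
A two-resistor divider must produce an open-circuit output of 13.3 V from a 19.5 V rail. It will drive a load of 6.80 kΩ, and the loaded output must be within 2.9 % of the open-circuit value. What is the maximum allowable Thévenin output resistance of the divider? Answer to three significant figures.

Loading drop = R_th/(R_th + R_L) ≤ 0.0290, so R_th ≤ R_L · ε/(1−ε) = 6.80 kΩ × 0.0290/0.9710 = 203 Ω.
(Any R1, R2 with R2/(R1+R2) = 0.682 and R1‖R2 ≤ 203 Ω will meet the spec.)

R_th ≤ 203 Ω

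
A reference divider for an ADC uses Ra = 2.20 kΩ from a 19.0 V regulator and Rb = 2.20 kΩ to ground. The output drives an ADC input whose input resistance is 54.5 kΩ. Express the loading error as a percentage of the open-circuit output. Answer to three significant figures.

The divider's output (Thévenin) resistance is Ra‖Rb = 1.100 kΩ.
Fractional drop under load = R_th/(R_th + R_L) = 1.100 / (1.100 + 54.5) = 0.01978.
So the output falls by 1.98 %.

1.98 %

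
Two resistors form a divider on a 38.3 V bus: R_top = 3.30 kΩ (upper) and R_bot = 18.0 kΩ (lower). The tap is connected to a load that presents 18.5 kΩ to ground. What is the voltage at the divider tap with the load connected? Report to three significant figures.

V_out ≈ 28.1 V

The load sits in parallel with R_bot: R_bot‖R_L = (18.0 × 18.5) / (18.0 + 18.5) = 9.123 kΩ.
V_out = 38.3 × 9.123 / (3.30 + 9.123) = 38.3 × 9.123/12.42 = 28.1 V.
(Unloaded it would have been 32.4 V.)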